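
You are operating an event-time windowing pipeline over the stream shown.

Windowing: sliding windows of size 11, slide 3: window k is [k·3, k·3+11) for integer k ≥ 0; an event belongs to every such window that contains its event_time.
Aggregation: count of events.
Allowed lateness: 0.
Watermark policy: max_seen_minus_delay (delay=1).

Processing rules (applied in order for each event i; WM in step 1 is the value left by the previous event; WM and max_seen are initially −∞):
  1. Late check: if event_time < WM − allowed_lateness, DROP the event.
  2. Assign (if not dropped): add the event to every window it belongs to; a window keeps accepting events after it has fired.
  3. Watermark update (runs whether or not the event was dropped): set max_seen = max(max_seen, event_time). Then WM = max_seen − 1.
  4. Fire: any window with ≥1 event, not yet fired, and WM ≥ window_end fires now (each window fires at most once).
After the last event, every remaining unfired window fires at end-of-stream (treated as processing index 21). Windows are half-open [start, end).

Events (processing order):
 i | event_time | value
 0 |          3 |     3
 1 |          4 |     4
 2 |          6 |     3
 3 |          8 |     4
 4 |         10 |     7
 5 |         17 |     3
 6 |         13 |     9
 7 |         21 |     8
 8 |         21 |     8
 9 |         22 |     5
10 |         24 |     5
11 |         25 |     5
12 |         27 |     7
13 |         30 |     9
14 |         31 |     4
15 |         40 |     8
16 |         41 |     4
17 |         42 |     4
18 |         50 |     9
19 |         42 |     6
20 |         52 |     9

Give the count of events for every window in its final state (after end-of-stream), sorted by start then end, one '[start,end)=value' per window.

i=0 t=3 v=3: → [3,14),[0,11); WM=2
i=1 t=4 v=4: → [3,14),[0,11); WM=3
i=2 t=6 v=3: → [6,17),[3,14),[0,11); WM=5
i=3 t=8 v=4: → [6,17),[3,14),[0,11); WM=7
i=4 t=10 v=7: → [9,20),[6,17),[3,14),[0,11); WM=9
i=5 t=17 v=3: → [15,26),[12,23),[9,20); WM=16; [0,11) fires=5 [3,14) fires=5
i=6 t=13 v=9: DROP (t<16-0); WM=16
i=7 t=21 v=8: → [21,32),[18,29),[15,26),[12,23); WM=20; [6,17) fires=3 [9,20) fires=2
i=8 t=21 v=8: → [21,32),[18,29),[15,26),[12,23); WM=20
i=9 t=22 v=5: → [21,32),[18,29),[15,26),[12,23); WM=21
i=10 t=24 v=5: → [24,35),[21,32),[18,29),[15,26); WM=23; [12,23) fires=4
i=11 t=25 v=5: → [24,35),[21,32),[18,29),[15,26); WM=24
i=12 t=27 v=7: → [27,38),[24,35),[21,32),[18,29); WM=26; [15,26) fires=6
i=13 t=30 v=9: → [30,41),[27,38),[24,35),[21,32); WM=29; [18,29) fires=6
i=14 t=31 v=4: → [30,41),[27,38),[24,35),[21,32); WM=30
i=15 t=40 v=8: → [39,50),[36,47),[33,44),[30,41); WM=39; [21,32) fires=8 [24,35) fires=5 [27,38) fires=3
i=16 t=41 v=4: → [39,50),[36,47),[33,44); WM=40
i=17 t=42 v=4: → [42,53),[39,50),[36,47),[33,44); WM=41; [30,41) fires=3
i=18 t=50 v=9: → [48,59),[45,56),[42,53); WM=49; [33,44) fires=3 [36,47) fires=3
i=19 t=42 v=6: DROP (t<49-0); WM=49
i=20 t=52 v=9: → [51,62),[48,59),[45,56),[42,53); WM=51; [39,50) fires=3

[0,11)=5 [3,14)=5 [6,17)=3 [9,20)=2 [12,23)=4 [15,26)=6 [18,29)=6 [21,32)=8 [24,35)=5 [27,38)=3 [30,41)=3 [33,44)=3 [36,47)=3 [39,50)=3 [42,53)=3 [45,56)=2 [48,59)=2 [51,62)=1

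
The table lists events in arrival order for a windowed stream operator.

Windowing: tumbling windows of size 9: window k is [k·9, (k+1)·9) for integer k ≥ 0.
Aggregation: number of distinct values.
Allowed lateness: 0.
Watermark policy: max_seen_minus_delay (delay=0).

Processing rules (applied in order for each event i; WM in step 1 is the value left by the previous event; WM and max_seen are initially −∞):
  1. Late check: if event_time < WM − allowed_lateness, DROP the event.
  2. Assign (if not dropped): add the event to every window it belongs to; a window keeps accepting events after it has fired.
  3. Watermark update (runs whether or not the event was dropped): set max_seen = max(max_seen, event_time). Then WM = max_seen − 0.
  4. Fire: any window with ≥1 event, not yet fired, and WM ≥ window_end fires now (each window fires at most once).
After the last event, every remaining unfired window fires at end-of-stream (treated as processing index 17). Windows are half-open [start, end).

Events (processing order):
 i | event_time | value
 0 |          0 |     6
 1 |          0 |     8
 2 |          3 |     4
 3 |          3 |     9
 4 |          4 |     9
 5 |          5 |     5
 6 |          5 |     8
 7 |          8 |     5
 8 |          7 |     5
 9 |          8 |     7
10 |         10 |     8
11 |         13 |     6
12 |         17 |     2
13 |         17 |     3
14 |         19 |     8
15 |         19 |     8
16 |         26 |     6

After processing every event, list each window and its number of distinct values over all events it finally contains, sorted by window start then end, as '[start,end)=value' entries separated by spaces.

i=0 t=0 v=6: → [0,9); WM=0
i=1 t=0 v=8: → [0,9); WM=0
i=2 t=3 v=4: → [0,9); WM=3
i=3 t=3 v=9: → [0,9); WM=3
i=4 t=4 v=9: → [0,9); WM=4
i=5 t=5 v=5: → [0,9); WM=5
i=6 t=5 v=8: → [0,9); WM=5
i=7 t=8 v=5: → [0,9); WM=8
i=8 t=7 v=5: DROP (t<8-0); WM=8
i=9 t=8 v=7: → [0,9); WM=8
i=10 t=10 v=8: → [9,18); WM=10; [0,9) fires=6
i=11 t=13 v=6: → [9,18); WM=13
i=12 t=17 v=2: → [9,18); WM=17
i=13 t=17 v=3: → [9,18); WM=17
i=14 t=19 v=8: → [18,27); WM=19; [9,18) fires=4
i=15 t=19 v=8: → [18,27); WM=19
i=16 t=26 v=6: → [18,27); WM=26

[0,9)=6 [9,18)=4 [18,27)=2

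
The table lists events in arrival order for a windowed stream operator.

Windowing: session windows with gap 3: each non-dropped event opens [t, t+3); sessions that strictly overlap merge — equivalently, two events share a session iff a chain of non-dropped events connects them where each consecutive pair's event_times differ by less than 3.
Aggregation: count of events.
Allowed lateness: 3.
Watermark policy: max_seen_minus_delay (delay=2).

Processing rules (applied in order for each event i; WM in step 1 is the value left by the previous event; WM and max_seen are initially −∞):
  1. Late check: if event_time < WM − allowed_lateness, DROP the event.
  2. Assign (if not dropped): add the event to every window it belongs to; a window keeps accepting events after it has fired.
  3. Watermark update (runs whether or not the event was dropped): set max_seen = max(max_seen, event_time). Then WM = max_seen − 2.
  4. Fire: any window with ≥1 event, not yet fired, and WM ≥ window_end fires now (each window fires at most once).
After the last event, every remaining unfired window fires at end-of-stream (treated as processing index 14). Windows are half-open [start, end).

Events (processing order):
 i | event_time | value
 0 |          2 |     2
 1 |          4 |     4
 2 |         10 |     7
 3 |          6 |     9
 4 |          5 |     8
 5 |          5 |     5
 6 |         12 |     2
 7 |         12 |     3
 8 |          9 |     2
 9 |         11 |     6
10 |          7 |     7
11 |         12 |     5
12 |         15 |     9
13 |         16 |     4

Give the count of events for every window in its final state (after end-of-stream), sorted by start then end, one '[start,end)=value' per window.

[2,15)=12 [15,19)=2

i=0 t=2 v=2: → [2,5); WM=0
i=1 t=4 v=4: → [2,7); WM=2
i=2 t=10 v=7: → [10,13); WM=8
i=3 t=6 v=9: → [2,9); WM=8
i=4 t=5 v=8: → [2,9); WM=8
i=5 t=5 v=5: → [2,9); WM=8
i=6 t=12 v=2: → [10,15); WM=10
i=7 t=12 v=3: → [10,15); WM=10
i=8 t=9 v=2: → [9,15); WM=10
i=9 t=11 v=6: → [9,15); WM=10
i=10 t=7 v=7: → [2,15); WM=10
i=11 t=12 v=5: → [2,15); WM=10
i=12 t=15 v=9: → [15,18); WM=13
i=13 t=16 v=4: → [15,19); WM=14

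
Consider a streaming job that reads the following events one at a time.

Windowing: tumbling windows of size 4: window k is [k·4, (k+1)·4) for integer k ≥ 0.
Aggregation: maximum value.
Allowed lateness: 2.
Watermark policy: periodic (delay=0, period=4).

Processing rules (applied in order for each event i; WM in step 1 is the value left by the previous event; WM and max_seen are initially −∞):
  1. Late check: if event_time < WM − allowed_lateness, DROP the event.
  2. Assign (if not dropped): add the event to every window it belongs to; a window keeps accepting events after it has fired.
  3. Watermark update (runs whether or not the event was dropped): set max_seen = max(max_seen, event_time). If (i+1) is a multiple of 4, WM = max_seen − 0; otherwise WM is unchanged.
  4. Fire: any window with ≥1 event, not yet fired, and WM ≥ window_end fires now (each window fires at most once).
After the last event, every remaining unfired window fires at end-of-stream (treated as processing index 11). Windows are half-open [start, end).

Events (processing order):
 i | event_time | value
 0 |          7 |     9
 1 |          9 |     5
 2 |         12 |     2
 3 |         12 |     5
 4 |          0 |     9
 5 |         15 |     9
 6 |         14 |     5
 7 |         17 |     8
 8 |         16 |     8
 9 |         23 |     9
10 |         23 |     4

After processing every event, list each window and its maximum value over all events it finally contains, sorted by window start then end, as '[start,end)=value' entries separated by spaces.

[4,8)=9 [8,12)=5 [12,16)=9 [16,20)=8 [20,24)=9

i=0 t=7 v=9: → [4,8); WM=−∞
i=1 t=9 v=5: → [8,12); WM=−∞
i=2 t=12 v=2: → [12,16); WM=−∞
i=3 t=12 v=5: → [12,16); WM=12; [4,8) fires=9 [8,12) fires=5
i=4 t=0 v=9: DROP (t<12-2); WM=12
i=5 t=15 v=9: → [12,16); WM=12
i=6 t=14 v=5: → [12,16); WM=12
i=7 t=17 v=8: → [16,20); WM=17; [12,16) fires=9
i=8 t=16 v=8: → [16,20); WM=17
i=9 t=23 v=9: → [20,24); WM=17
i=10 t=23 v=4: → [20,24); WM=17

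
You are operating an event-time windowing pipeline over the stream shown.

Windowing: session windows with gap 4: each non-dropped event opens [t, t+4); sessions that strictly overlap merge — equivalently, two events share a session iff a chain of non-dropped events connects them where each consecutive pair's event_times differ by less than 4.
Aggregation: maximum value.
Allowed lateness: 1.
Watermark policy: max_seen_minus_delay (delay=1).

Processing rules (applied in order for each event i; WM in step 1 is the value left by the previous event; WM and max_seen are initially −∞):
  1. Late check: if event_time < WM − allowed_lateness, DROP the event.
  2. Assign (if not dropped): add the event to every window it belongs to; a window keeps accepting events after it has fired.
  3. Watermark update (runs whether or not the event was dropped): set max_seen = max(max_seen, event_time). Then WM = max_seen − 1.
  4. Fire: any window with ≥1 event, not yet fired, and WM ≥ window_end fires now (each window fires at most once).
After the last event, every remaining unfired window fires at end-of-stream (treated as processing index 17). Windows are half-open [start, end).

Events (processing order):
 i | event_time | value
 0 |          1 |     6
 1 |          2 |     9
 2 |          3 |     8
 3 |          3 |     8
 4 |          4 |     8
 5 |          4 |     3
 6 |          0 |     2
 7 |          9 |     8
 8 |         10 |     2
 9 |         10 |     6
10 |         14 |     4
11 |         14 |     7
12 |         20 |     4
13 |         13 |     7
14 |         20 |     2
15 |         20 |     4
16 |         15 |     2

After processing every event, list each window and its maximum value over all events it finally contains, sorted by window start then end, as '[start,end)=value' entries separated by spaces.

i=0 t=1 v=6: → [1,5); WM=0
i=1 t=2 v=9: → [1,6); WM=1
i=2 t=3 v=8: → [1,7); WM=2
i=3 t=3 v=8: → [1,7); WM=2
i=4 t=4 v=8: → [1,8); WM=3
i=5 t=4 v=3: → [1,8); WM=3
i=6 t=0 v=2: DROP (t<3-1); WM=3
i=7 t=9 v=8: → [9,13); WM=8
i=8 t=10 v=2: → [9,14); WM=9
i=9 t=10 v=6: → [9,14); WM=9
i=10 t=14 v=4: → [14,18); WM=13
i=11 t=14 v=7: → [14,18); WM=13
i=12 t=20 v=4: → [20,24); WM=19
i=13 t=13 v=7: DROP (t<19-1); WM=19
i=14 t=20 v=2: → [20,24); WM=19
i=15 t=20 v=4: → [20,24); WM=19
i=16 t=15 v=2: DROP (t<19-1); WM=19

[1,8)=9 [9,14)=8 [14,18)=7 [20,24)=4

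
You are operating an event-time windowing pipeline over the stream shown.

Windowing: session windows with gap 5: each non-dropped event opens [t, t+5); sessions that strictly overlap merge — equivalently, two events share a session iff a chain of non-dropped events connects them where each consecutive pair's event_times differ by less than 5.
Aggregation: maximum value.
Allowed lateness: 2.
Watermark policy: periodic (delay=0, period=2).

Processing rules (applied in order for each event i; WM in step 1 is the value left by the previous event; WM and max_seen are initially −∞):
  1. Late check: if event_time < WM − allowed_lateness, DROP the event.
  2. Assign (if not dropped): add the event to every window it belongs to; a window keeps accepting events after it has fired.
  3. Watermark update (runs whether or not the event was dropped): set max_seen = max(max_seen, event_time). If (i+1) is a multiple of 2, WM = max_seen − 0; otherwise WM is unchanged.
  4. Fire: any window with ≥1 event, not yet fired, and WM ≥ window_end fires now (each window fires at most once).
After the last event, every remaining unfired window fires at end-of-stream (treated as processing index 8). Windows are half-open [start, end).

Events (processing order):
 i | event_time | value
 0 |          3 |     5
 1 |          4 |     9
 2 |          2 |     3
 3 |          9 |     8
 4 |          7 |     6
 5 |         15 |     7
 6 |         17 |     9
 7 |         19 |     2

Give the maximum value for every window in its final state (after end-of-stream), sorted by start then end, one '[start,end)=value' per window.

i=0 t=3 v=5: → [3,8); WM=−∞
i=1 t=4 v=9: → [3,9); WM=4
i=2 t=2 v=3: → [2,9); WM=4
i=3 t=9 v=8: → [9,14); WM=9
i=4 t=7 v=6: → [2,14); WM=9
i=5 t=15 v=7: → [15,20); WM=15
i=6 t=17 v=9: → [15,22); WM=15
i=7 t=19 v=2: → [15,24); WM=19

[2,14)=9 [15,24)=9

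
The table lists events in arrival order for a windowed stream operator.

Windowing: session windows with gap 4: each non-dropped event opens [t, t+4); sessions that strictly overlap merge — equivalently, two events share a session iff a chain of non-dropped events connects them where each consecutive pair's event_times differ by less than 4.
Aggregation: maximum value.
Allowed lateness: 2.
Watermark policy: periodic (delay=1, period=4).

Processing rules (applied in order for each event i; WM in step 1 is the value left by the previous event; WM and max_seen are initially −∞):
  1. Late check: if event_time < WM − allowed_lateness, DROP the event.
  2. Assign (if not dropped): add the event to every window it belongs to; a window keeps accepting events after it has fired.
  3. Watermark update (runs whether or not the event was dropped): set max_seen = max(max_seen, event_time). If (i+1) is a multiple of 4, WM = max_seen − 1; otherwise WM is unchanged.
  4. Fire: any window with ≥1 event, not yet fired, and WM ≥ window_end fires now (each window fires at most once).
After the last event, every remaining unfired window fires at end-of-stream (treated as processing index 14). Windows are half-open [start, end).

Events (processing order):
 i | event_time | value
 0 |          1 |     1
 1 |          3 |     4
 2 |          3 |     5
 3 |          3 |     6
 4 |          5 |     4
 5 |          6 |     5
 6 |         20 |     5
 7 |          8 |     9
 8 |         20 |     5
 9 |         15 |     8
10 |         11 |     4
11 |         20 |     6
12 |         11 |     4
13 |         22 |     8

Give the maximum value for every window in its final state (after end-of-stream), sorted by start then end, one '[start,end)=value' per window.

i=0 t=1 v=1: → [1,5); WM=−∞
i=1 t=3 v=4: → [1,7); WM=−∞
i=2 t=3 v=5: → [1,7); WM=−∞
i=3 t=3 v=6: → [1,7); WM=2
i=4 t=5 v=4: → [1,9); WM=2
i=5 t=6 v=5: → [1,10); WM=2
i=6 t=20 v=5: → [20,24); WM=2
i=7 t=8 v=9: → [1,12); WM=19
i=8 t=20 v=5: → [20,24); WM=19
i=9 t=15 v=8: DROP (t<19-2); WM=19
i=10 t=11 v=4: DROP (t<19-2); WM=19
i=11 t=20 v=6: → [20,24); WM=19
i=12 t=11 v=4: DROP (t<19-2); WM=19
i=13 t=22 v=8: → [20,26); WM=19

[1,12)=9 [20,26)=8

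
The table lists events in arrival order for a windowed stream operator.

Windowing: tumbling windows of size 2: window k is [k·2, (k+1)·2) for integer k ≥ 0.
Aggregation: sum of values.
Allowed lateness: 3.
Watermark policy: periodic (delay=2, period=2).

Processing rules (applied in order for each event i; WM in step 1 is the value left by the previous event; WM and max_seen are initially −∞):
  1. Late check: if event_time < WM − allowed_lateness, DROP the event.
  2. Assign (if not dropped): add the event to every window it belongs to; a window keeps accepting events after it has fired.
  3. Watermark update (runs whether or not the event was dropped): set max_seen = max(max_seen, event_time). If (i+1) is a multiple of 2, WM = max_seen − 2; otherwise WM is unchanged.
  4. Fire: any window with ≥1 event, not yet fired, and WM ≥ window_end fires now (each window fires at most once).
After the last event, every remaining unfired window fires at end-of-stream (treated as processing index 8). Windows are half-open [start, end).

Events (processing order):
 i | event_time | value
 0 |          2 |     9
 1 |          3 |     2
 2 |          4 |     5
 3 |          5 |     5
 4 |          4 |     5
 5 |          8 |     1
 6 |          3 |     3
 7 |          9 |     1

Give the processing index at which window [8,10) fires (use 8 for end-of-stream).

8

i=0 t=2 v=9: → [2,4); WM=−∞
i=1 t=3 v=2: → [2,4); WM=1
i=2 t=4 v=5: → [4,6); WM=1
i=3 t=5 v=5: → [4,6); WM=3
i=4 t=4 v=5: → [4,6); WM=3
i=5 t=8 v=1: → [8,10); WM=6; [2,4) fires=11 [4,6) fires=15
i=6 t=3 v=3: → [2,4); WM=6
i=7 t=9 v=1: → [8,10); WM=7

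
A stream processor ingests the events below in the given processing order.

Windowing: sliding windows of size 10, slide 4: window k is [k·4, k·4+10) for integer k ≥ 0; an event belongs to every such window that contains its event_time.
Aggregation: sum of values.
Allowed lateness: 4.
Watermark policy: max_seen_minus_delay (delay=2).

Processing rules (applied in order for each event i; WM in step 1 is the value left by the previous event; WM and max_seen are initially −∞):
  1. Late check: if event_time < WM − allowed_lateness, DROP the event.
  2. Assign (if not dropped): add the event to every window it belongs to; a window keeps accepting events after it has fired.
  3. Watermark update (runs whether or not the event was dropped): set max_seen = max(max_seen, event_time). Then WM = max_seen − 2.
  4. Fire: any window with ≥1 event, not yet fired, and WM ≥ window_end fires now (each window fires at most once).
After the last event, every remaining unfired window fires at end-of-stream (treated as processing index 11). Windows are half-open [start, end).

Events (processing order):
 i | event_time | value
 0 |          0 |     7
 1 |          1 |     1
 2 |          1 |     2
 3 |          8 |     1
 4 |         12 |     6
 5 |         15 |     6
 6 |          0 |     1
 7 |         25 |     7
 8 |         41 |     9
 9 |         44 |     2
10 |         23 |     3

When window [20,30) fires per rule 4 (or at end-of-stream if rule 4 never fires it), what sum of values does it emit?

7

i=0 t=0 v=7: → [0,10); WM=-2
i=1 t=1 v=1: → [0,10); WM=-1
i=2 t=1 v=2: → [0,10); WM=-1
i=3 t=8 v=1: → [8,18),[4,14),[0,10); WM=6
i=4 t=12 v=6: → [12,22),[8,18),[4,14); WM=10; [0,10) fires=11
i=5 t=15 v=6: → [12,22),[8,18); WM=13
i=6 t=0 v=1: DROP (t<13-4); WM=13
i=7 t=25 v=7: → [24,34),[20,30),[16,26); WM=23; [4,14) fires=7 [8,18) fires=13 [12,22) fires=12
i=8 t=41 v=9: → [40,50),[36,46),[32,42); WM=39; [16,26) fires=7 [20,30) fires=7 [24,34) fires=7
i=9 t=44 v=2: → [44,54),[40,50),[36,46); WM=42; [32,42) fires=9
i=10 t=23 v=3: DROP (t<42-4); WM=42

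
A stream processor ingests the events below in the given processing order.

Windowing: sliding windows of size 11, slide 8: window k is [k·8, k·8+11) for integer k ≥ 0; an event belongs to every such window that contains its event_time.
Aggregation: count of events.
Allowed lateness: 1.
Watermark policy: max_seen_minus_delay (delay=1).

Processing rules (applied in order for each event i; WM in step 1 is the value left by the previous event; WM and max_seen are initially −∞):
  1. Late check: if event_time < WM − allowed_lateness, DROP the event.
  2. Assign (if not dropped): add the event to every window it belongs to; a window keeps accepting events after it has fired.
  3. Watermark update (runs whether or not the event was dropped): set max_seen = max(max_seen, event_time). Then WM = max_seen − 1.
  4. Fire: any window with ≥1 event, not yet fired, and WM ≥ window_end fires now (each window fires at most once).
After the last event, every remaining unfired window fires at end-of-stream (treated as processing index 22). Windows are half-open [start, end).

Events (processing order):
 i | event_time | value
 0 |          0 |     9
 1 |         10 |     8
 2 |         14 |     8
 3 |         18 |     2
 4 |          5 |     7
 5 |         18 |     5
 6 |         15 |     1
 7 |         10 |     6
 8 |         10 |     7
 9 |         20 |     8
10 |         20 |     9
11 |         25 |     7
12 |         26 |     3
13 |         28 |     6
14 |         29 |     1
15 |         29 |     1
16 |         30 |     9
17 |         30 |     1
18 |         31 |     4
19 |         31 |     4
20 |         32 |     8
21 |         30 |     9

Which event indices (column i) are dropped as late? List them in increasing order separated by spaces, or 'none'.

4 6 7 8

i=0 t=0 v=9: → [0,11); WM=-1
i=1 t=10 v=8: → [8,19),[0,11); WM=9
i=2 t=14 v=8: → [8,19); WM=13; [0,11) fires=2
i=3 t=18 v=2: → [16,27),[8,19); WM=17
i=4 t=5 v=7: DROP (t<17-1); WM=17
i=5 t=18 v=5: → [16,27),[8,19); WM=17
i=6 t=15 v=1: DROP (t<17-1); WM=17
i=7 t=10 v=6: DROP (t<17-1); WM=17
i=8 t=10 v=7: DROP (t<17-1); WM=17
i=9 t=20 v=8: → [16,27); WM=19; [8,19) fires=4
i=10 t=20 v=9: → [16,27); WM=19
i=11 t=25 v=7: → [24,35),[16,27); WM=24
i=12 t=26 v=3: → [24,35),[16,27); WM=25
i=13 t=28 v=6: → [24,35); WM=27; [16,27) fires=6
i=14 t=29 v=1: → [24,35); WM=28
i=15 t=29 v=1: → [24,35); WM=28
i=16 t=30 v=9: → [24,35); WM=29
i=17 t=30 v=1: → [24,35); WM=29
i=18 t=31 v=4: → [24,35); WM=30
i=19 t=31 v=4: → [24,35); WM=30
i=20 t=32 v=8: → [32,43),[24,35); WM=31
i=21 t=30 v=9: → [24,35); WM=31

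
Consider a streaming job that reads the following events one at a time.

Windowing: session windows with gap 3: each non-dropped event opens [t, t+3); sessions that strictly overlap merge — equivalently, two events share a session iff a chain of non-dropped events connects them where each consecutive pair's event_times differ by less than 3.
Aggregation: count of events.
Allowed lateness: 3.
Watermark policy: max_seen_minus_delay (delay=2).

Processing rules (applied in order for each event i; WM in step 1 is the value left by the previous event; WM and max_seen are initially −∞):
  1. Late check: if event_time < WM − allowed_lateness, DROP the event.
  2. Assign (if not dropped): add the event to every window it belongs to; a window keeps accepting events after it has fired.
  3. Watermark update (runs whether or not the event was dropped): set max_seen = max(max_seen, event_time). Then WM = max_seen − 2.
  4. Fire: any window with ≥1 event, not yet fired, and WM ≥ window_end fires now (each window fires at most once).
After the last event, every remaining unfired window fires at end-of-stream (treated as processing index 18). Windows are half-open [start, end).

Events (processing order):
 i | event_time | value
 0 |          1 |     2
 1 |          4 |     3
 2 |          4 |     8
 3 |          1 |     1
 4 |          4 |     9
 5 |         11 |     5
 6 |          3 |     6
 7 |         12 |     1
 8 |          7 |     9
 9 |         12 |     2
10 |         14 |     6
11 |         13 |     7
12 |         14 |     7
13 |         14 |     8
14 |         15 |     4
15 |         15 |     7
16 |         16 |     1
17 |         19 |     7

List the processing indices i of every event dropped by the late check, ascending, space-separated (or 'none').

i=0 t=1 v=2: → [1,4); WM=-1
i=1 t=4 v=3: → [4,7); WM=2
i=2 t=4 v=8: → [4,7); WM=2
i=3 t=1 v=1: → [1,4); WM=2
i=4 t=4 v=9: → [4,7); WM=2
i=5 t=11 v=5: → [11,14); WM=9
i=6 t=3 v=6: DROP (t<9-3); WM=9
i=7 t=12 v=1: → [11,15); WM=10
i=8 t=7 v=9: → [7,10); WM=10
i=9 t=12 v=2: → [11,15); WM=10
i=10 t=14 v=6: → [11,17); WM=12
i=11 t=13 v=7: → [11,17); WM=12
i=12 t=14 v=7: → [11,17); WM=12
i=13 t=14 v=8: → [11,17); WM=12
i=14 t=15 v=4: → [11,18); WM=13
i=15 t=15 v=7: → [11,18); WM=13
i=16 t=16 v=1: → [11,19); WM=14
i=17 t=19 v=7: → [19,22); WM=17

6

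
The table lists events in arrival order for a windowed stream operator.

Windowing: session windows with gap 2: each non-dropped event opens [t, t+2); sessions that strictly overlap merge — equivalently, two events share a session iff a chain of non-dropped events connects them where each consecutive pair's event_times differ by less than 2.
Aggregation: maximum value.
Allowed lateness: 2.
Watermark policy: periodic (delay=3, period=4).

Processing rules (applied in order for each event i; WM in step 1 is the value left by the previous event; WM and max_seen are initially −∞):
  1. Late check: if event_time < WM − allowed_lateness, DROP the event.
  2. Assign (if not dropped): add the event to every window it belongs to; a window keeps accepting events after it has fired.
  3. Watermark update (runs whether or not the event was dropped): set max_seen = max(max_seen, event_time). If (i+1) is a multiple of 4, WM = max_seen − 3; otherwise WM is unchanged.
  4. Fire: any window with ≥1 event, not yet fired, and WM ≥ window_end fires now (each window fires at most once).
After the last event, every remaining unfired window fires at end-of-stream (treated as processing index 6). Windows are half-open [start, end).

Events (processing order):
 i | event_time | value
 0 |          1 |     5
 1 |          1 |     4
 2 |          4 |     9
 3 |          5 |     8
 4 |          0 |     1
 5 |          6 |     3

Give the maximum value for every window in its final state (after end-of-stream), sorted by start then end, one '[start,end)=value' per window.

[0,3)=5 [4,8)=9

i=0 t=1 v=5: → [1,3); WM=−∞
i=1 t=1 v=4: → [1,3); WM=−∞
i=2 t=4 v=9: → [4,6); WM=−∞
i=3 t=5 v=8: → [4,7); WM=2
i=4 t=0 v=1: → [0,3); WM=2
i=5 t=6 v=3: → [4,8); WM=2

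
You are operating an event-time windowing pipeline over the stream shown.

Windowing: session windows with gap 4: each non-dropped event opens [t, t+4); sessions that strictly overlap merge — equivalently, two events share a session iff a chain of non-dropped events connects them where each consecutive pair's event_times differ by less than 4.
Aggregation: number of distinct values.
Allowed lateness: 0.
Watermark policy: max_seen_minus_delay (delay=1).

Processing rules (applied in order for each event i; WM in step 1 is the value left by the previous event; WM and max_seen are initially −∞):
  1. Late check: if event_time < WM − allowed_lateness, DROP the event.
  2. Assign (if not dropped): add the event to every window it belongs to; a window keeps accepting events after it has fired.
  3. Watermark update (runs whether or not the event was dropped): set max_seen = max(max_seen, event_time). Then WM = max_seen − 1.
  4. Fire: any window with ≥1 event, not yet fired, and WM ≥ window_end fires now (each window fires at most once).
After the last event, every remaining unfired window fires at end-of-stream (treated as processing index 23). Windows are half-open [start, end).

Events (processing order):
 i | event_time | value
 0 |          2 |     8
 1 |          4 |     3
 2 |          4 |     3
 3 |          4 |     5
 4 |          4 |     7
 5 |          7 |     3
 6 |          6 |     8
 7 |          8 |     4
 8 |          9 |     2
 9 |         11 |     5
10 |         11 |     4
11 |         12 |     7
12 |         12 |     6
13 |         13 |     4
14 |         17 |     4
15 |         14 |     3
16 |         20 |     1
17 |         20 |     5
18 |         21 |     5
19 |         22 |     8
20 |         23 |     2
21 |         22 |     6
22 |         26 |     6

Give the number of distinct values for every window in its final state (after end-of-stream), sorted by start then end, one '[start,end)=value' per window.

i=0 t=2 v=8: → [2,6); WM=1
i=1 t=4 v=3: → [2,8); WM=3
i=2 t=4 v=3: → [2,8); WM=3
i=3 t=4 v=5: → [2,8); WM=3
i=4 t=4 v=7: → [2,8); WM=3
i=5 t=7 v=3: → [2,11); WM=6
i=6 t=6 v=8: → [2,11); WM=6
i=7 t=8 v=4: → [2,12); WM=7
i=8 t=9 v=2: → [2,13); WM=8
i=9 t=11 v=5: → [2,15); WM=10
i=10 t=11 v=4: → [2,15); WM=10
i=11 t=12 v=7: → [2,16); WM=11
i=12 t=12 v=6: → [2,16); WM=11
i=13 t=13 v=4: → [2,17); WM=12
i=14 t=17 v=4: → [17,21); WM=16
i=15 t=14 v=3: DROP (t<16-0); WM=16
i=16 t=20 v=1: → [17,24); WM=19
i=17 t=20 v=5: → [17,24); WM=19
i=18 t=21 v=5: → [17,25); WM=20
i=19 t=22 v=8: → [17,26); WM=21
i=20 t=23 v=2: → [17,27); WM=22
i=21 t=22 v=6: → [17,27); WM=22
i=22 t=26 v=6: → [17,30); WM=25

[2,17)=7 [17,30)=6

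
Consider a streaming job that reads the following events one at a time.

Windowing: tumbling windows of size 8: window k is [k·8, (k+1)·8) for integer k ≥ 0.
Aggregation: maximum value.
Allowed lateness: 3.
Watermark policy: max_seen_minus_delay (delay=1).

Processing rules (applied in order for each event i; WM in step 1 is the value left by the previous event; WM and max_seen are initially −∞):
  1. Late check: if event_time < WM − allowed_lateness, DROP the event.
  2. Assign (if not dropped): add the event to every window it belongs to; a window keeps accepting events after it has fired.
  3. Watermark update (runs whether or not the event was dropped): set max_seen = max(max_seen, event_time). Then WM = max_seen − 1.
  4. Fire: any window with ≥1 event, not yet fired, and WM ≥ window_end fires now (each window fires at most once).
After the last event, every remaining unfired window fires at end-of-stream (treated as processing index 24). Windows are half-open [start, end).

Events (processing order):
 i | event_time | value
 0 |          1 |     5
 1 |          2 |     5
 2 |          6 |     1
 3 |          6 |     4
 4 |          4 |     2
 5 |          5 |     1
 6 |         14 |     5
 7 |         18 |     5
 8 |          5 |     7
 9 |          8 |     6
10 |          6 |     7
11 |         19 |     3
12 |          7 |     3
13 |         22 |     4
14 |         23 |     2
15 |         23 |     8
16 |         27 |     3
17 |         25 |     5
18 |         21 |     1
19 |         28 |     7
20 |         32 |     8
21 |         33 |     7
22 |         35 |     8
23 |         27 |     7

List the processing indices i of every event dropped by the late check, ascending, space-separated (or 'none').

i=0 t=1 v=5: → [0,8); WM=0
i=1 t=2 v=5: → [0,8); WM=1
i=2 t=6 v=1: → [0,8); WM=5
i=3 t=6 v=4: → [0,8); WM=5
i=4 t=4 v=2: → [0,8); WM=5
i=5 t=5 v=1: → [0,8); WM=5
i=6 t=14 v=5: → [8,16); WM=13; [0,8) fires=5
i=7 t=18 v=5: → [16,24); WM=17; [8,16) fires=5
i=8 t=5 v=7: DROP (t<17-3); WM=17
i=9 t=8 v=6: DROP (t<17-3); WM=17
i=10 t=6 v=7: DROP (t<17-3); WM=17
i=11 t=19 v=3: → [16,24); WM=18
i=12 t=7 v=3: DROP (t<18-3); WM=18
i=13 t=22 v=4: → [16,24); WM=21
i=14 t=23 v=2: → [16,24); WM=22
i=15 t=23 v=8: → [16,24); WM=22
i=16 t=27 v=3: → [24,32); WM=26; [16,24) fires=8
i=17 t=25 v=5: → [24,32); WM=26
i=18 t=21 v=1: DROP (t<26-3); WM=26
i=19 t=28 v=7: → [24,32); WM=27
i=20 t=32 v=8: → [32,40); WM=31
i=21 t=33 v=7: → [32,40); WM=32; [24,32) fires=7
i=22 t=35 v=8: → [32,40); WM=34
i=23 t=27 v=7: DROP (t<34-3); WM=34

8 9 10 12 18 23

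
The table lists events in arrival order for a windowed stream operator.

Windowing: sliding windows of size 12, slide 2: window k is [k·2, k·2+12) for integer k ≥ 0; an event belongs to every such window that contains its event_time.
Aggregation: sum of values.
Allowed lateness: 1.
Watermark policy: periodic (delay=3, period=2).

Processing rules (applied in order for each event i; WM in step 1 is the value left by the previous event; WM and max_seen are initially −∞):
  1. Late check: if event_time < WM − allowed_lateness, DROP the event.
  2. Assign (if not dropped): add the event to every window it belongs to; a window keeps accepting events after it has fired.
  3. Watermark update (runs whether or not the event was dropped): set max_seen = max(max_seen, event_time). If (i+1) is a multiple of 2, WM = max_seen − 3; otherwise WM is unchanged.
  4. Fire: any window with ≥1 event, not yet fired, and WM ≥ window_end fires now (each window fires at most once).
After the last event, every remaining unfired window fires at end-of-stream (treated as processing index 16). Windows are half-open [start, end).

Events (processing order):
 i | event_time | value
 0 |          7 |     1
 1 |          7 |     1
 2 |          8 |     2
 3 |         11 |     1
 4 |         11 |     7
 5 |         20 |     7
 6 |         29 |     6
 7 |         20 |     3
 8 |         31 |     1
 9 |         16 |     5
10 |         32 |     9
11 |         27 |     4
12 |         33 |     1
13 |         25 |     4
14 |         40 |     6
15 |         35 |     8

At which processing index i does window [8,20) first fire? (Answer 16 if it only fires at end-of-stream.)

7

i=0 t=7 v=1: → [6,18),[4,16),[2,14),[0,12); WM=−∞
i=1 t=7 v=1: → [6,18),[4,16),[2,14),[0,12); WM=4
i=2 t=8 v=2: → [8,20),[6,18),[4,16),[2,14),[0,12); WM=4
i=3 t=11 v=1: → [10,22),[8,20),[6,18),[4,16),[2,14),[0,12); WM=8
i=4 t=11 v=7: → [10,22),[8,20),[6,18),[4,16),[2,14),[0,12); WM=8
i=5 t=20 v=7: → [20,32),[18,30),[16,28),[14,26),[12,24),[10,22); WM=17; [0,12) fires=12 [2,14) fires=12 [4,16) fires=12
i=6 t=29 v=6: → [28,40),[26,38),[24,36),[22,34),[20,32),[18,30); WM=17
i=7 t=20 v=3: → [20,32),[18,30),[16,28),[14,26),[12,24),[10,22); WM=26; [6,18) fires=12 [8,20) fires=10 [10,22) fires=18 [12,24) fires=10 [14,26) fires=10
i=8 t=31 v=1: → [30,42),[28,40),[26,38),[24,36),[22,34),[20,32); WM=26
i=9 t=16 v=5: DROP (t<26-1); WM=28; [16,28) fires=10
i=10 t=32 v=9: → [32,44),[30,42),[28,40),[26,38),[24,36),[22,34); WM=28
i=11 t=27 v=4: → [26,38),[24,36),[22,34),[20,32),[18,30),[16,28); WM=29
i=12 t=33 v=1: → [32,44),[30,42),[28,40),[26,38),[24,36),[22,34); WM=29
i=13 t=25 v=4: DROP (t<29-1); WM=30; [18,30) fires=20
i=14 t=40 v=6: → [40,52),[38,50),[36,48),[34,46),[32,44),[30,42); WM=30
i=15 t=35 v=8: → [34,46),[32,44),[30,42),[28,40),[26,38),[24,36); WM=37; [20,32) fires=21 [22,34) fires=21 [24,36) fires=29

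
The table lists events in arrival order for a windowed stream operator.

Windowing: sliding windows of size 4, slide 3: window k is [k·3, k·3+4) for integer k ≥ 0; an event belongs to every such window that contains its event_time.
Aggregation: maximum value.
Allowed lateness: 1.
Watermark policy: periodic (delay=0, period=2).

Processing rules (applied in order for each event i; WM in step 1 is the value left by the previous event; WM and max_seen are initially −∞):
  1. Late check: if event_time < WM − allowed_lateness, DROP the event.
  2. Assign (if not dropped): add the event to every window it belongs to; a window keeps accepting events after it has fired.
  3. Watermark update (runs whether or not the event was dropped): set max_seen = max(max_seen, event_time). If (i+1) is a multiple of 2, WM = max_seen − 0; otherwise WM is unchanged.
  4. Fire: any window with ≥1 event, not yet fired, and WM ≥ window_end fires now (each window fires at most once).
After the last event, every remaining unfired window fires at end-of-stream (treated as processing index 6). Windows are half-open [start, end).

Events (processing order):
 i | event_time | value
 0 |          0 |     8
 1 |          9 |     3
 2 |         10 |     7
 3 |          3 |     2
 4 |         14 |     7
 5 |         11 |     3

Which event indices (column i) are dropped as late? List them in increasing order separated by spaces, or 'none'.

i=0 t=0 v=8: → [0,4); WM=−∞
i=1 t=9 v=3: → [9,13),[6,10); WM=9; [0,4) fires=8
i=2 t=10 v=7: → [9,13); WM=9
i=3 t=3 v=2: DROP (t<9-1); WM=10; [6,10) fires=3
i=4 t=14 v=7: → [12,16); WM=10
i=5 t=11 v=3: → [9,13); WM=14; [9,13) fires=7

3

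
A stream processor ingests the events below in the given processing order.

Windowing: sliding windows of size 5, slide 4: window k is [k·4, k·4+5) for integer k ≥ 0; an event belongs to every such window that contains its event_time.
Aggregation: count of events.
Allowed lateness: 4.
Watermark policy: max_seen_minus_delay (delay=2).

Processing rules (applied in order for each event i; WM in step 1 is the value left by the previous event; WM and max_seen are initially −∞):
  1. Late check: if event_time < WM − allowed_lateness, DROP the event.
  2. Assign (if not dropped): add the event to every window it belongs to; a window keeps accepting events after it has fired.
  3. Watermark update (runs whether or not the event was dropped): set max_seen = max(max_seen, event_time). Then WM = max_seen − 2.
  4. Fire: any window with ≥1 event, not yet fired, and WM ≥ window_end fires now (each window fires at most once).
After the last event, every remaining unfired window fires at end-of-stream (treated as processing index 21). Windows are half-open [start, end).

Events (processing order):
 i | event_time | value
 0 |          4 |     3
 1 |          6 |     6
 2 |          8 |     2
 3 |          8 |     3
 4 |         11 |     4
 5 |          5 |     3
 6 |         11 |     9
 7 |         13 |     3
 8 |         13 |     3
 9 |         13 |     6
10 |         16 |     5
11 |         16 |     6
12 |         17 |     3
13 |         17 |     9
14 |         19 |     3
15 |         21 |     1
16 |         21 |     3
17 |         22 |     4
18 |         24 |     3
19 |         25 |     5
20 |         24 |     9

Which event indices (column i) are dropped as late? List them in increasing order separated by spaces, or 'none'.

none

i=0 t=4 v=3: → [4,9),[0,5); WM=2
i=1 t=6 v=6: → [4,9); WM=4
i=2 t=8 v=2: → [8,13),[4,9); WM=6; [0,5) fires=1
i=3 t=8 v=3: → [8,13),[4,9); WM=6
i=4 t=11 v=4: → [8,13); WM=9; [4,9) fires=4
i=5 t=5 v=3: → [4,9); WM=9
i=6 t=11 v=9: → [8,13); WM=9
i=7 t=13 v=3: → [12,17); WM=11
i=8 t=13 v=3: → [12,17); WM=11
i=9 t=13 v=6: → [12,17); WM=11
i=10 t=16 v=5: → [16,21),[12,17); WM=14; [8,13) fires=4
i=11 t=16 v=6: → [16,21),[12,17); WM=14
i=12 t=17 v=3: → [16,21); WM=15
i=13 t=17 v=9: → [16,21); WM=15
i=14 t=19 v=3: → [16,21); WM=17; [12,17) fires=5
i=15 t=21 v=1: → [20,25); WM=19
i=16 t=21 v=3: → [20,25); WM=19
i=17 t=22 v=4: → [20,25); WM=20
i=18 t=24 v=3: → [24,29),[20,25); WM=22; [16,21) fires=5
i=19 t=25 v=5: → [24,29); WM=23
i=20 t=24 v=9: → [24,29),[20,25); WM=23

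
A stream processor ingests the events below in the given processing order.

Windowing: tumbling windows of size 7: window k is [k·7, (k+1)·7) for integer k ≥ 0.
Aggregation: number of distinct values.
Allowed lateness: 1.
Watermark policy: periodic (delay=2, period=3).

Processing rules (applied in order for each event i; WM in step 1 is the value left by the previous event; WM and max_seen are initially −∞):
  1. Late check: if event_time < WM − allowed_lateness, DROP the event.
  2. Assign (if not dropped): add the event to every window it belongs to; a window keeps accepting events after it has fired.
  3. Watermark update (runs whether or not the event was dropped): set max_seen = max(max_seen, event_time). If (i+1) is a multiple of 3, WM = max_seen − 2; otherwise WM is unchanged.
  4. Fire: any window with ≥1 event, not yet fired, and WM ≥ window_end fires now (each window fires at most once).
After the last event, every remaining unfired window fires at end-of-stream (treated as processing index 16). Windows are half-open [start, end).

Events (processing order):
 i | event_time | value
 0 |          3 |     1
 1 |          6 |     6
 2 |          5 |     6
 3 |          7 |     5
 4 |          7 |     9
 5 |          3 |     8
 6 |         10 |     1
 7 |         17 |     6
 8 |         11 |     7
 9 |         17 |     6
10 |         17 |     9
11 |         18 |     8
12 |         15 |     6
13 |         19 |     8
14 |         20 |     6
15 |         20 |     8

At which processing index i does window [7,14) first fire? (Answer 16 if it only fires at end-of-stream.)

i=0 t=3 v=1: → [0,7); WM=−∞
i=1 t=6 v=6: → [0,7); WM=−∞
i=2 t=5 v=6: → [0,7); WM=4
i=3 t=7 v=5: → [7,14); WM=4
i=4 t=7 v=9: → [7,14); WM=4
i=5 t=3 v=8: → [0,7); WM=5
i=6 t=10 v=1: → [7,14); WM=5
i=7 t=17 v=6: → [14,21); WM=5
i=8 t=11 v=7: → [7,14); WM=15; [0,7) fires=3 [7,14) fires=4
i=9 t=17 v=6: → [14,21); WM=15
i=10 t=17 v=9: → [14,21); WM=15
i=11 t=18 v=8: → [14,21); WM=16
i=12 t=15 v=6: → [14,21); WM=16
i=13 t=19 v=8: → [14,21); WM=16
i=14 t=20 v=6: → [14,21); WM=18
i=15 t=20 v=8: → [14,21); WM=18

8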